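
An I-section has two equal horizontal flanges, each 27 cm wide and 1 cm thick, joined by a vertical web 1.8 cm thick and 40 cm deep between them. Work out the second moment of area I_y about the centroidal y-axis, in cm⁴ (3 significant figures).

Break the section into simple shapes (no overlaps), measuring from the bottom-left corner of the bounding box.
Bottom flange: 27 × 1, A = 27 cm², x = 13.5 cm, Ī = 1640.3 cm⁴.
Web: 1.8 × 40, A = 72 cm², x = 13.5 cm, Ī = 19.44 cm⁴.
Top flange: 27 × 1, A = 27 cm², x = 13.5 cm, Ī = 1640.3 cm⁴.
By symmetry the centroid is at mid-width, x̄ = 13.5 cm.
All pieces are centred on the centroidal y-axis, so I = ΣĪ = 3299.9 cm⁴.

I_y ≈ 3300 cm⁴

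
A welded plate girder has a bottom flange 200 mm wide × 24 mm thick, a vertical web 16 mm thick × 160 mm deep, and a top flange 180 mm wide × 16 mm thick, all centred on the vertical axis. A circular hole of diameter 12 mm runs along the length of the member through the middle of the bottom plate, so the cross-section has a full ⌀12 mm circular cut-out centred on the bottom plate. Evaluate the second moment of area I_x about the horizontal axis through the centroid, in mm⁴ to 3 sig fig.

Decompose the section into non-overlapping parts with the origin at the bottom-left of its bounding rectangle.
Bottom plate: 200 × 24, A = 4 800 mm², y = 12 mm, Ī = 230 400 mm⁴.
Web plate: 16 × 160, A = 2 560 mm², y = 104 mm, Ī = 5 461 333 mm⁴.
Top plate: 180 × 16, A = 2 880 mm², y = 192 mm, Ī = 61 440 mm⁴.
Hole (subtracted): ⌀12, A = 113.1 mm², y = 12 mm, Ī = 1017.9 mm⁴.
Centroid: ȳ = ΣA·y / ΣA = 86.447 mm.
Transfer each piece to the horizontal axis through the centroid using Ī + A·d² with d = y − 86.447:
  bottom plate: d = -74.447 mm → contributes +26 833 883 mm⁴
  web plate: d = 17.553 mm → contributes +6 250 067 mm⁴
  top plate: d = 105.55 mm → contributes +32 148 626 mm⁴
  hole: d = -74.447 mm → contributes −627 848 mm⁴
Total I = 64 604 729 mm⁴.

I_x ≈ 6.46 × 10⁷ mm⁴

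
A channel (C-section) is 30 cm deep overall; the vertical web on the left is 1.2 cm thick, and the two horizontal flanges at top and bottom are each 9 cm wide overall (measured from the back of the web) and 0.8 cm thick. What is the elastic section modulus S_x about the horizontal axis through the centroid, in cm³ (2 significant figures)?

Split into non-overlapping primitives; take the origin at the lower-left of the bounding box.
Web: 1.2 × 30, A = 36 cm², y = 15 cm, Ī = 2 700 cm⁴.
Top flange (beyond web): 7.8 × 0.8, A = 6.24 cm², y = 29.6 cm, Ī = 0.3328 cm⁴.
Bottom flange (beyond web): 7.8 × 0.8, A = 6.24 cm², y = 0.4 cm, Ī = 0.3328 cm⁴.
By symmetry the centroid is at mid-height, ȳ = 15 cm.
Transfer each piece to the horizontal axis through the centroid using Ī + A·d² with d = y − 15:
  web: d = 0 cm → contributes +2 700 cm⁴
  top flange (beyond web): d = 14.6 cm → contributes +1 330 cm⁴
  bottom flange (beyond web): d = -14.6 cm → contributes +1 330 cm⁴
Total I = 5 361 cm⁴.
Extreme fibre distance c = 15 cm; S = I/c = 357.4 cm³.

S_x ≈ 360 cm³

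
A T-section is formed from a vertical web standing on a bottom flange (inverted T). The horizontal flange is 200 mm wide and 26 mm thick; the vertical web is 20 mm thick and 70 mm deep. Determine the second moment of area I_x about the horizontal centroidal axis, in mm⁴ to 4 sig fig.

I_x ≈ 3.406 × 10⁶ mm⁴

Decompose the section into non-overlapping parts with the origin at the bottom-left of its bounding rectangle.
Flange: 200 × 26, A = 5 200 mm², y = 13 mm, Ī = 292 933 mm⁴.
Web: 20 × 70, A = 1 400 mm², y = 61 mm, Ī = 571 667 mm⁴.
Centroid: ȳ = ΣA·y / ΣA = 23.1818 mm.
Transfer each piece to the horizontal centroidal axis using Ī + A·d² with d = y − 23.1818:
  flange: d = -10.1818 mm → contributes +832 014 mm⁴
  web: d = 37.8182 mm → contributes +2 573 967 mm⁴
Total I = 3 405 982 mm⁴.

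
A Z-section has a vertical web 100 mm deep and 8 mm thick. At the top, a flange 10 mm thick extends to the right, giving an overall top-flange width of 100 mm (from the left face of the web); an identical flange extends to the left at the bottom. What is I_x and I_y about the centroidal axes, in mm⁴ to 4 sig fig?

I_x ≈ 4.408 × 10⁶ mm⁴, I_y ≈ 5.902 × 10⁶ mm⁴

Treat the section as a set of non-overlapping primitives; coordinates are from the bounding-box lower-left.
Web: 8 × 100, A = 800 mm², y = 50 mm, Ī = 666 667 mm⁴.
Top flange (beyond web): 92 × 10, A = 920 mm², y = 95 mm, Ī = 7666.67 mm⁴.
Bottom flange (beyond web): 92 × 10, A = 920 mm², y = 5 mm, Ī = 7666.67 mm⁴.
Centroid: ȳ = ΣA·y / ΣA = 50 mm.
Transfer each piece to the centroidal x-axis using Ī + A·d² with d = y − 50:
  web: d = 0 mm → contributes +666 667 mm⁴
  top flange (beyond web): d = 45 mm → contributes +1 870 667 mm⁴
  bottom flange (beyond web): d = -45 mm → contributes +1 870 667 mm⁴
Total I = 4 408 000 mm⁴.
For the y-axis: x̄ = 96 mm.
Repeating about the centroidal y-axis gives I_y = 5 902 080 mm⁴.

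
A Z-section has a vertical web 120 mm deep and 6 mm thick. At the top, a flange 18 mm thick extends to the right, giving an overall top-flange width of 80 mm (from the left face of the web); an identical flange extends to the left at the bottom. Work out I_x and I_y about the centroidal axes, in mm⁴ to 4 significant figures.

I_x ≈ 7.865 × 10⁶ mm⁴, I_y ≈ 5.480 × 10⁶ mm⁴

Treat the section as a set of non-overlapping primitives; coordinates are from the bounding-box lower-left.
Web: 6 × 120, A = 720 mm², y = 60 mm, Ī = 864 000 mm⁴.
Top flange (beyond web): 74 × 18, A = 1 332 mm², y = 111 mm, Ī = 35 964 mm⁴.
Bottom flange (beyond web): 74 × 18, A = 1 332 mm², y = 9 mm, Ī = 35 964 mm⁴.
Centroid: ȳ = ΣA·y / ΣA = 60 mm.
Transfer each piece to the centroidal x-axis using Ī + A·d² with d = y − 60:
  web: d = 0 mm → contributes +864 000 mm⁴
  top flange (beyond web): d = 51 mm → contributes +3 500 496 mm⁴
  bottom flange (beyond web): d = -51 mm → contributes +3 500 496 mm⁴
Total I = 7 864 992 mm⁴.
For the y-axis: x̄ = 77 mm.
Repeating about the centroidal y-axis gives I_y = 5 480 232 mm⁴.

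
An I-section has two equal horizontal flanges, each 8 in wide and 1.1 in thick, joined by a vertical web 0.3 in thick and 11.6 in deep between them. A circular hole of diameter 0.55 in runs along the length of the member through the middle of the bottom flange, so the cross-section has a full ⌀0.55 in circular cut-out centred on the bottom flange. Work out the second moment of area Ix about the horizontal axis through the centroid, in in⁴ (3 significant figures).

Split into non-overlapping primitives; take the origin at the lower-left of the bounding box.
Bottom flange: 8 × 1.1, A = 8.8 in², y = 0.55 in, Ī = 0.88733 in⁴.
Web: 0.3 × 11.6, A = 3.48 in², y = 6.9 in, Ī = 39.022 in⁴.
Top flange: 8 × 1.1, A = 8.8 in², y = 13.25 in, Ī = 0.88733 in⁴.
Hole (subtracted): ⌀0.55, A = 0.23758 in², y = 0.55 in, Ī = 0.0044918 in⁴.
Centroid: ȳ = ΣA·y / ΣA = 6.9724 in.
Transfer each piece to the horizontal axis through the centroid using Ī + A·d² with d = y − 6.9724:
  bottom flange: d = -6.4224 in → contributes +363.86 in⁴
  web: d = -0.072384 in → contributes +39.041 in⁴
  top flange: d = 6.2776 in → contributes +347.68 in⁴
  hole: d = -6.4224 in → contributes −9.8041 in⁴
Total I = 740.78 in⁴.

Ix ≈ 741 in⁴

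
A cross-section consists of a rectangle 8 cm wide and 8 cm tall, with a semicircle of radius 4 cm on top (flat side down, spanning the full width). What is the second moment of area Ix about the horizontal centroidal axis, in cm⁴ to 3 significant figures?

Ix ≈ 955 cm⁴

Decompose the section into non-overlapping parts with the origin at the bottom-left of its bounding rectangle.
Rectangular body: 8 × 8, A = 64 cm², y = 4 cm, Ī = 341.33 cm⁴.
Semicircular cap: semicircle r = 4, A = 25.133 cm², y = 9.6977 cm, Ī = 28.098 cm⁴.
Centroid: ȳ = ΣA·y / ΣA = 5.6066 cm.
Transfer each piece to the horizontal centroidal axis using Ī + A·d² with d = y − 5.6066:
  rectangular body: d = -1.6066 cm → contributes +506.52 cm⁴
  semicircular cap: d = 4.0911 cm → contributes +448.74 cm⁴
Total I = 955.27 cm⁴.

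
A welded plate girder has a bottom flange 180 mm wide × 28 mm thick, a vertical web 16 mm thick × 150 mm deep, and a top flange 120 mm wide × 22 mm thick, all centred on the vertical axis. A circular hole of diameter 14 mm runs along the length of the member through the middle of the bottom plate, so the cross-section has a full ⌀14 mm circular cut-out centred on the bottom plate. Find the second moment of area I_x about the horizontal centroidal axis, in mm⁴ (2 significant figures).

Break the section into simple shapes (no overlaps), measuring from the bottom-left corner of the bounding box.
Bottom plate: 180 × 28, A = 5 040 mm², y = 14 mm, Ī = 329 280 mm⁴.
Web plate: 16 × 150, A = 2 400 mm², y = 103 mm, Ī = 4 500 000 mm⁴.
Top plate: 120 × 22, A = 2 640 mm², y = 189 mm, Ī = 106 480 mm⁴.
Hole (subtracted): ⌀14, A = 153.9 mm², y = 14 mm, Ī = 1 886 mm⁴.
Centroid: ȳ = ΣA·y / ΣA = 82.06 mm.
Transfer each piece to the horizontal centroidal axis using Ī + A·d² with d = y − 82.06:
  bottom plate: d = -68.06 mm → contributes +23 677 612 mm⁴
  web plate: d = 20.94 mm → contributes +5 552 034 mm⁴
  top plate: d = 106.9 mm → contributes +30 296 119 mm⁴
  hole: d = -68.06 mm → contributes −715 020 mm⁴
Total I = 58 810 745 mm⁴.

I_x ≈ 5.9 × 10⁷ mm⁴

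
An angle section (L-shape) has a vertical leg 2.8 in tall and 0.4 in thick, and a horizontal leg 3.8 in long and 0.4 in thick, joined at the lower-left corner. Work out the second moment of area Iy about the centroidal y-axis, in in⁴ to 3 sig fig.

Split into non-overlapping primitives; take the origin at the lower-left of the bounding box.
Vertical leg: 0.4 × 2.8, A = 1.12 in², x = 0.2 in, Ī = 0.014933 in⁴.
Horizontal leg (remainder): 3.4 × 0.4, A = 1.36 in², x = 2.1 in, Ī = 1.3101 in⁴.
Centroid: x̄ = ΣA·x / ΣA = 1.2419 in.
Transfer each piece to the centroidal y-axis using Ī + A·d² with d = x − 1.2419:
  vertical leg: d = -1.0419 in → contributes +1.2308 in⁴
  horizontal leg (remainder): d = 0.85806 in → contributes +2.3115 in⁴
Total I = 3.5423 in⁴.

Iy ≈ 3.54 in⁴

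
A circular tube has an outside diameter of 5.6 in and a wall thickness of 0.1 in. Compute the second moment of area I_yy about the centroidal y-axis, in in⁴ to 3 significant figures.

I_yy ≈ 6.54 in⁴

Break the section into simple shapes (no overlaps), measuring from the bottom-left corner of the bounding box.
Outer circle: ⌀5.6, A = 24.63 in², x = 2.8 in, Ī = 48.275 in⁴.
Bore (subtracted): ⌀5.4, A = 22.902 in², x = 2.8 in, Ī = 41.739 in⁴.
By symmetry the centroid is at mid-width, x̄ = 2.8 in.
All pieces are centred on the centroidal y-axis, so I = ΣĪ (holes subtracted) = 6.5357 in⁴.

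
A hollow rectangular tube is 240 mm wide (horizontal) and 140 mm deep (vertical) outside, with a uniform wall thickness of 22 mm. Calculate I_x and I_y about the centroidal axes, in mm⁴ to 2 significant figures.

Treat the section as a set of non-overlapping primitives; coordinates are from the bounding-box lower-left.
Outer rectangle: 240 × 140, A = 33 600 mm², y = 70 mm, Ī = 54 880 000 mm⁴.
Inner void (subtracted): 196 × 96, A = 18 816 mm², y = 70 mm, Ī = 14 450 688 mm⁴.
By symmetry the centroid is at mid-height, ȳ = 70 mm.
All pieces are centred on the centroidal x-axis, so I = ΣĪ (holes subtracted) = 40 429 312 mm⁴.
Repeating about the centroidal y-axis gives I_y = 101 043 712 mm⁴.

I_x ≈ 4.0 × 10⁷ mm⁴, I_y ≈ 1.0 × 10⁸ mm⁴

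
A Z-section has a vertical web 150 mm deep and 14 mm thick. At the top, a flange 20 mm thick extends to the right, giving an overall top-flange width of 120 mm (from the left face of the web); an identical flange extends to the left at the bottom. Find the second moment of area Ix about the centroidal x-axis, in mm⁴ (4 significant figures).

Ix ≈ 2.199 × 10⁷ mm⁴

Break the section into simple shapes (no overlaps), measuring from the bottom-left corner of the bounding box.
Web: 14 × 150, A = 2 100 mm², y = 75 mm, Ī = 3 937 500 mm⁴.
Top flange (beyond web): 106 × 20, A = 2 120 mm², y = 140 mm, Ī = 70666.7 mm⁴.
Bottom flange (beyond web): 106 × 20, A = 2 120 mm², y = 10 mm, Ī = 70666.7 mm⁴.
Centroid: ȳ = ΣA·y / ΣA = 75 mm.
Transfer each piece to the centroidal x-axis using Ī + A·d² with d = y − 75:
  web: d = 0 mm → contributes +3 937 500 mm⁴
  top flange (beyond web): d = 65 mm → contributes +9 027 667 mm⁴
  bottom flange (beyond web): d = -65 mm → contributes +9 027 667 mm⁴
Total I = 21 992 833 mm⁴.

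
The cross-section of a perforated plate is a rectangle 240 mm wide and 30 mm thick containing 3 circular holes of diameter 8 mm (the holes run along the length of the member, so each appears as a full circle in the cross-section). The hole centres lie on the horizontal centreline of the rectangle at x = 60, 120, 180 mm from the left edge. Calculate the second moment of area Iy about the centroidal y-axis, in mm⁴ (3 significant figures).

Iy ≈ 3.42 × 10⁷ mm⁴

Break the section into simple shapes (no overlaps), measuring from the bottom-left corner of the bounding box.
Plate: 240 × 30, A = 7 200 mm², x = 120 mm, Ī = 34 560 000 mm⁴.
Hole 1 (subtracted): ⌀8, A = 50.265 mm², x = 60 mm, Ī = 201.06 mm⁴.
Hole 2 (subtracted): ⌀8, A = 50.265 mm², x = 120 mm, Ī = 201.06 mm⁴.
Hole 3 (subtracted): ⌀8, A = 50.265 mm², x = 180 mm, Ī = 201.06 mm⁴.
By symmetry the centroid is at mid-width, x̄ = 120 mm.
Transfer each piece to the centroidal y-axis using Ī + A·d² with d = x − 120:
  plate: d = 0 mm → contributes +34 560 000 mm⁴
  hole 1: d = -60 mm → contributes −181 157 mm⁴
  hole 2: d = 0 mm → contributes −201.06 mm⁴
  hole 3: d = 60 mm → contributes −181 157 mm⁴
Total I = 34 197 485 mm⁴.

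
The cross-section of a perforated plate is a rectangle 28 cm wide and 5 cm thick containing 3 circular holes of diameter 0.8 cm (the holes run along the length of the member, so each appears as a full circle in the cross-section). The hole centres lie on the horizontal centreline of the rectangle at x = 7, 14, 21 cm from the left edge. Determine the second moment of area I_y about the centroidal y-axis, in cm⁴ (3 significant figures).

I_y ≈ 9100 cm⁴

Break the section into simple shapes (no overlaps), measuring from the bottom-left corner of the bounding box.
Plate: 28 × 5, A = 140 cm², x = 14 cm, Ī = 9146.7 cm⁴.
Hole 1 (subtracted): ⌀0.8, A = 0.50265 cm², x = 7 cm, Ī = 0.020106 cm⁴.
Hole 2 (subtracted): ⌀0.8, A = 0.50265 cm², x = 14 cm, Ī = 0.020106 cm⁴.
Hole 3 (subtracted): ⌀0.8, A = 0.50265 cm², x = 21 cm, Ī = 0.020106 cm⁴.
By symmetry the centroid is at mid-width, x̄ = 14 cm.
Transfer each piece to the centroidal y-axis using Ī + A·d² with d = x − 14:
  plate: d = 0 cm → contributes +9146.7 cm⁴
  hole 1: d = -7 cm → contributes −24.65 cm⁴
  hole 2: d = 0 cm → contributes −0.020106 cm⁴
  hole 3: d = 7 cm → contributes −24.65 cm⁴
Total I = 9097.3 cm⁴.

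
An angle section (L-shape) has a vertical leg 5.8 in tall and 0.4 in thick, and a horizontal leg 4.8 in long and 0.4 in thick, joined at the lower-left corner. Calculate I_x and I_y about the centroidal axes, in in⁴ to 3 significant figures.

I_x ≈ 13.8 in⁴, I_y ≈ 8.63 in⁴

Break the section into simple shapes (no overlaps), measuring from the bottom-left corner of the bounding box.
Vertical leg: 0.4 × 5.8, A = 2.32 in², y = 2.9 in, Ī = 6.5037 in⁴.
Horizontal leg (remainder): 4.4 × 0.4, A = 1.76 in², y = 0.2 in, Ī = 0.023467 in⁴.
Centroid: ȳ = ΣA·y / ΣA = 1.7353 in.
Transfer each piece to the centroidal x-axis using Ī + A·d² with d = y − 1.7353:
  vertical leg: d = 1.1647 in → contributes +9.6509 in⁴
  horizontal leg (remainder): d = -1.5353 in → contributes +4.172 in⁴
Total I = 13.823 in⁴.
For the y-axis: x̄ = 1.2353 in.
Repeating about the centroidal y-axis gives I_y = 8.6349 in⁴.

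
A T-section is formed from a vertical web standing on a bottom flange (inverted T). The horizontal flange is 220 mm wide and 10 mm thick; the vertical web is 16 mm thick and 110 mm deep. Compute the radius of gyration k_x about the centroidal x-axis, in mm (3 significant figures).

Split into non-overlapping primitives; take the origin at the lower-left of the bounding box.
Flange: 220 × 10, A = 2 200 mm², y = 5 mm, Ī = 18 333 mm⁴.
Web: 16 × 110, A = 1 760 mm², y = 65 mm, Ī = 1 774 667 mm⁴.
Centroid: ȳ = ΣA·y / ΣA = 31.667 mm.
Transfer each piece to the centroidal x-axis using Ī + A·d² with d = y − 31.667:
  flange: d = -26.667 mm → contributes +1 582 778 mm⁴
  web: d = 33.333 mm → contributes +3 730 222 mm⁴
Total I = 5 313 000 mm⁴.
Radius of gyration: k = √(I/A) = √(5 313 000 / 3 960) = 36.629 mm.

k_x ≈ 36.6 mm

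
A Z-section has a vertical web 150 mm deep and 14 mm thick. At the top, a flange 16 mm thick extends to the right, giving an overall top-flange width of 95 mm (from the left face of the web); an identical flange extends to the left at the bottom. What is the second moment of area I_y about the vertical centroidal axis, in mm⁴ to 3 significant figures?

Decompose the section into non-overlapping parts with the origin at the bottom-left of its bounding rectangle.
Web: 14 × 150, A = 2 100 mm², x = 88 mm, Ī = 34 300 mm⁴.
Top flange (beyond web): 81 × 16, A = 1 296 mm², x = 135.5 mm, Ī = 708 588 mm⁴.
Bottom flange (beyond web): 81 × 16, A = 1 296 mm², x = 40.5 mm, Ī = 708 588 mm⁴.
Centroid: x̄ = ΣA·x / ΣA = 88 mm.
Transfer each piece to the vertical centroidal axis using Ī + A·d² with d = x − 88:
  web: d = 0 mm → contributes +34 300 mm⁴
  top flange (beyond web): d = 47.5 mm → contributes +3 632 688 mm⁴
  bottom flange (beyond web): d = -47.5 mm → contributes +3 632 688 mm⁴
Total I = 7 299 676 mm⁴.

I_y ≈ 7.30 × 10⁶ mm⁴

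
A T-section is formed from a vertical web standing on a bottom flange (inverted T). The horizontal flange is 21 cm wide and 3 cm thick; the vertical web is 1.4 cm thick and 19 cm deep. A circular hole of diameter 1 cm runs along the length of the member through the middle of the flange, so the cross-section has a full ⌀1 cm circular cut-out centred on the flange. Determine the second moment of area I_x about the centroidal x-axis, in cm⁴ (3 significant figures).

Break the section into simple shapes (no overlaps), measuring from the bottom-left corner of the bounding box.
Flange: 21 × 3, A = 63 cm², y = 1.5 cm, Ī = 47.25 cm⁴.
Web: 1.4 × 19, A = 26.6 cm², y = 12.5 cm, Ī = 800.22 cm⁴.
Hole (subtracted): ⌀1, A = 0.7854 cm², y = 1.5 cm, Ī = 0.049087 cm⁴.
Centroid: ȳ = ΣA·y / ΣA = 4.7945 cm.
Transfer each piece to the centroidal x-axis using Ī + A·d² with d = y − 4.7945:
  flange: d = -3.2945 cm → contributes +731.04 cm⁴
  web: d = 7.7055 cm → contributes +2379.6 cm⁴
  hole: d = -3.2945 cm → contributes −8.5736 cm⁴
Total I = 3 102 cm⁴.

I_x ≈ 3100 cm⁴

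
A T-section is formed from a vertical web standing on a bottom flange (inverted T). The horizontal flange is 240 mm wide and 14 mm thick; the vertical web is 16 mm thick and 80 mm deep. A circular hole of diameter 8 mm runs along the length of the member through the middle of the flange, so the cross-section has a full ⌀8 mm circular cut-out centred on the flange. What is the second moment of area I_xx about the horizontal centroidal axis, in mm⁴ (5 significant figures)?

I_xx ≈ 2.7763 × 10⁶ mm⁴

Decompose the section into non-overlapping parts with the origin at the bottom-left of its bounding rectangle.
Flange: 240 × 14, A = 3 360 mm², y = 7 mm, Ī = 54 880 mm⁴.
Web: 16 × 80, A = 1 280 mm², y = 54 mm, Ī = 682666.7 mm⁴.
Hole (subtracted): ⌀8, A = 50.26548 mm², y = 7 mm, Ī = 201.0619 mm⁴.
Centroid: ȳ = ΣA·y / ΣA = 20.10751 mm.
Transfer each piece to the horizontal centroidal axis using Ī + A·d² with d = y − 20.10751:
  flange: d = -13.10751 mm → contributes +632151.1 mm⁴
  web: d = 33.89249 mm → contributes +2 153 004 mm⁴
  hole: d = -13.10751 mm → contributes −8837.017 mm⁴
Total I = 2 776 318 mm⁴.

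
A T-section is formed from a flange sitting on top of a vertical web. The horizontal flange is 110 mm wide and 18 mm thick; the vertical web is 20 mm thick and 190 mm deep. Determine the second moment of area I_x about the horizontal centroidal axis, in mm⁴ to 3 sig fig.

I_x ≈ 2.56 × 10⁷ mm⁴

Treat the section as a set of non-overlapping primitives; coordinates are from the bounding-box lower-left.
Flange: 110 × 18, A = 1 980 mm², y = 199 mm, Ī = 53 460 mm⁴.
Web: 20 × 190, A = 3 800 mm², y = 95 mm, Ī = 11 431 667 mm⁴.
Centroid: ȳ = ΣA·y / ΣA = 130.63 mm.
Transfer each piece to the horizontal centroidal axis using Ī + A·d² with d = y − 130.63:
  flange: d = 68.374 mm → contributes +9 309 887 mm⁴
  web: d = -35.626 mm → contributes +16 254 752 mm⁴
Total I = 25 564 639 mm⁴.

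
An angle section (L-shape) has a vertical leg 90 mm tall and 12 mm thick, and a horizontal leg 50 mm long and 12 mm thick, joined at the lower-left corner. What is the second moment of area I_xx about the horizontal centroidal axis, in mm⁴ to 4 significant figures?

Break the section into simple shapes (no overlaps), measuring from the bottom-left corner of the bounding box.
Vertical leg: 12 × 90, A = 1 080 mm², y = 45 mm, Ī = 729 000 mm⁴.
Horizontal leg (remainder): 38 × 12, A = 456 mm², y = 6 mm, Ī = 5 472 mm⁴.
Centroid: ȳ = ΣA·y / ΣA = 33.4219 mm.
Transfer each piece to the horizontal centroidal axis using Ī + A·d² with d = y − 33.4219:
  vertical leg: d = 11.5781 mm → contributes +873 777 mm⁴
  horizontal leg (remainder): d = -27.4219 mm → contributes +348 365 mm⁴
Total I = 1 222 143 mm⁴.

I_xx ≈ 1.222 × 10⁶ mm⁴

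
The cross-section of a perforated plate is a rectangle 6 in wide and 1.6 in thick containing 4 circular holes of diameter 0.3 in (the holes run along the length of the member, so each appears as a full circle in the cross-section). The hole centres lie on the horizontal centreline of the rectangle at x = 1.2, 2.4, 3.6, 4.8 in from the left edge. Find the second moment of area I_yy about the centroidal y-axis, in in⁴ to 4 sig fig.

Split into non-overlapping primitives; take the origin at the lower-left of the bounding box.
Plate: 6 × 1.6, A = 9.6 in², x = 3 in, Ī = 28.8 in⁴.
Hole 1 (subtracted): ⌀0.3, A = 0.0706858 in², x = 1.2 in, Ī = 0.000397608 in⁴.
Hole 2 (subtracted): ⌀0.3, A = 0.0706858 in², x = 2.4 in, Ī = 0.000397608 in⁴.
Hole 3 (subtracted): ⌀0.3, A = 0.0706858 in², x = 3.6 in, Ī = 0.000397608 in⁴.
Hole 4 (subtracted): ⌀0.3, A = 0.0706858 in², x = 4.8 in, Ī = 0.000397608 in⁴.
By symmetry the centroid is at mid-width, x̄ = 3 in.
Transfer each piece to the centroidal y-axis using Ī + A·d² with d = x − 3:
  plate: d = 0 in → contributes +28.8 in⁴
  hole 1: d = -1.8 in → contributes −0.22942 in⁴
  hole 2: d = -0.6 in → contributes −0.0258445 in⁴
  hole 3: d = 0.6 in → contributes −0.0258445 in⁴
  hole 4: d = 1.8 in → contributes −0.22942 in⁴
Total I = 28.2895 in⁴.

I_yy ≈ 28.29 in⁴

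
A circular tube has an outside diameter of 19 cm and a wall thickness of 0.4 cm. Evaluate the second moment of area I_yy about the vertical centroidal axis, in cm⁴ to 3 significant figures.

I_yy ≈ 1010 cm⁴

Treat the section as a set of non-overlapping primitives; coordinates are from the bounding-box lower-left.
Outer circle: ⌀19, A = 283.53 cm², x = 9.5 cm, Ī = 6397.1 cm⁴.
Bore (subtracted): ⌀18.2, A = 260.16 cm², x = 9.5 cm, Ī = 5385.9 cm⁴.
By symmetry the centroid is at mid-width, x̄ = 9.5 cm.
All pieces are centred on the vertical centroidal axis, so I = ΣĪ (holes subtracted) = 1011.3 cm⁴.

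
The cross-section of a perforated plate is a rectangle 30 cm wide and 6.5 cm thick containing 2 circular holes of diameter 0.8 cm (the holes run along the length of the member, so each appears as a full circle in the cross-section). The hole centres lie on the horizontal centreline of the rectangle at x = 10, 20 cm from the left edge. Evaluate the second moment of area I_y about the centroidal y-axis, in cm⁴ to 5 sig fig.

I_y ≈ 1.4600 × 10⁴ cm⁴

Treat the section as a set of non-overlapping primitives; coordinates are from the bounding-box lower-left.
Plate: 30 × 6.5, A = 195 cm², x = 15 cm, Ī = 14 625 cm⁴.
Hole 1 (subtracted): ⌀0.8, A = 0.5026548 cm², x = 10 cm, Ī = 0.02010619 cm⁴.
Hole 2 (subtracted): ⌀0.8, A = 0.5026548 cm², x = 20 cm, Ī = 0.02010619 cm⁴.
By symmetry the centroid is at mid-width, x̄ = 15 cm.
Transfer each piece to the centroidal y-axis using Ī + A·d² with d = x − 15:
  plate: d = 0 cm → contributes +14 625 cm⁴
  hole 1: d = -5 cm → contributes −12.58648 cm⁴
  hole 2: d = 5 cm → contributes −12.58648 cm⁴
Total I = 14599.83 cm⁴.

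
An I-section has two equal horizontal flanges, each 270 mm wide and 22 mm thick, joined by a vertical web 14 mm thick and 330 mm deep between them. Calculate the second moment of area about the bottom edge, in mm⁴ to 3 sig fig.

Treat the section as a set of non-overlapping primitives; coordinates are from the bounding-box lower-left.
Bottom flange: 270 × 22, A = 5 940 mm², y = 11 mm, Ī = 239 580 mm⁴.
Web: 14 × 330, A = 4 620 mm², y = 187 mm, Ī = 41 926 500 mm⁴.
Top flange: 270 × 22, A = 5 940 mm², y = 363 mm, Ī = 239 580 mm⁴.
Transfer each piece to a horizontal axis along the bottom face using Ī + A·d² with d = y − 0:
  bottom flange: d = 11 mm → contributes +958 320 mm⁴
  web: d = 187 mm → contributes +203 483 280 mm⁴
  top flange: d = 363 mm → contributes +782 947 440 mm⁴
Total I = 987 389 040 mm⁴.

I_base ≈ 9.87 × 10⁸ mm⁴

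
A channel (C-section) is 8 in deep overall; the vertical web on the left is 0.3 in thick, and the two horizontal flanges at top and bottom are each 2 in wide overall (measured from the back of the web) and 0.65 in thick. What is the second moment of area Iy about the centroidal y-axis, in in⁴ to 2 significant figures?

Iy ≈ 1.7 in⁴

Decompose the section into non-overlapping parts with the origin at the bottom-left of its bounding rectangle.
Web: 0.3 × 8, A = 2.4 in², x = 0.15 in, Ī = 0.018 in⁴.
Top flange (beyond web): 1.7 × 0.65, A = 1.105 in², x = 1.15 in, Ī = 0.2661 in⁴.
Bottom flange (beyond web): 1.7 × 0.65, A = 1.105 in², x = 1.15 in, Ī = 0.2661 in⁴.
Centroid: x̄ = ΣA·x / ΣA = 0.6294 in.
Transfer each piece to the centroidal y-axis using Ī + A·d² with d = x − 0.6294:
  web: d = -0.4794 in → contributes +0.5696 in⁴
  top flange (beyond web): d = 0.5206 in → contributes +0.5656 in⁴
  bottom flange (beyond web): d = 0.5206 in → contributes +0.5656 in⁴
Total I = 1.701 in⁴.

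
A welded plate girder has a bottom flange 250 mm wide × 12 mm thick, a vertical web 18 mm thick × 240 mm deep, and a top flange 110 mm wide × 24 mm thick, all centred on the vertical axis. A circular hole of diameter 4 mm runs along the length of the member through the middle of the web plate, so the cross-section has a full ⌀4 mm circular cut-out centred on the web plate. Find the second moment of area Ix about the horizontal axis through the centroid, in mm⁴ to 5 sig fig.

Ix ≈ 1.1444 × 10⁸ mm⁴

Split into non-overlapping primitives; take the origin at the lower-left of the bounding box.
Bottom plate: 250 × 12, A = 3 000 mm², y = 6 mm, Ī = 36 000 mm⁴.
Web plate: 18 × 240, A = 4 320 mm², y = 132 mm, Ī = 20 736 000 mm⁴.
Top plate: 110 × 24, A = 2 640 mm², y = 264 mm, Ī = 126 720 mm⁴.
Hole (subtracted): ⌀4, A = 12.56637 mm², y = 132 mm, Ī = 12.56637 mm⁴.
Centroid: ȳ = ΣA·y / ΣA = 129.0324 mm.
Transfer each piece to the horizontal axis through the centroid using Ī + A·d² with d = y − 129.0324:
  bottom plate: d = -123.0324 mm → contributes +45 446 915 mm⁴
  web plate: d = 2.9676 mm → contributes +20 774 045 mm⁴
  top plate: d = 134.9676 mm → contributes +48 217 628 mm⁴
  hole: d = 2.9676 mm → contributes −123.234 mm⁴
Total I = 114 438 464 mm⁴.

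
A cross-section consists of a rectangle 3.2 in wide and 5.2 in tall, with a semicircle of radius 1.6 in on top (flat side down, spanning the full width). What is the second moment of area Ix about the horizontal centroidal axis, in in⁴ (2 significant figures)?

Treat the section as a set of non-overlapping primitives; coordinates are from the bounding-box lower-left.
Rectangular body: 3.2 × 5.2, A = 16.64 in², y = 2.6 in, Ī = 37.5 in⁴.
Semicircular cap: semicircle r = 1.6, A = 4.021 in², y = 5.879 in, Ī = 0.7193 in⁴.
Centroid: ȳ = ΣA·y / ΣA = 3.238 in.
Transfer each piece to the horizontal centroidal axis using Ī + A·d² with d = y − 3.238:
  rectangular body: d = -0.6382 in → contributes +44.27 in⁴
  semicircular cap: d = 2.641 in → contributes +28.76 in⁴
Total I = 73.04 in⁴.

Ix ≈ 73 in⁴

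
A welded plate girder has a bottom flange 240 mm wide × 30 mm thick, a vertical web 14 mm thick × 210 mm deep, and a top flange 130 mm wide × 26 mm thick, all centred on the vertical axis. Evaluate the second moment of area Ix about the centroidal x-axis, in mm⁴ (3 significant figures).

Ix ≈ 1.46 × 10⁸ mm⁴

Break the section into simple shapes (no overlaps), measuring from the bottom-left corner of the bounding box.
Bottom plate: 240 × 30, A = 7 200 mm², y = 15 mm, Ī = 540 000 mm⁴.
Web plate: 14 × 210, A = 2 940 mm², y = 135 mm, Ī = 10 804 500 mm⁴.
Top plate: 130 × 26, A = 3 380 mm², y = 253 mm, Ī = 190 407 mm⁴.
Centroid: ȳ = ΣA·y / ΣA = 100.59 mm.
Transfer each piece to the centroidal x-axis using Ī + A·d² with d = y − 100.59:
  bottom plate: d = -85.595 mm → contributes +53 290 428 mm⁴
  web plate: d = 34.405 mm → contributes +14 284 656 mm⁴
  top plate: d = 152.41 mm → contributes +78 698 962 mm⁴
Total I = 146 274 045 mm⁴.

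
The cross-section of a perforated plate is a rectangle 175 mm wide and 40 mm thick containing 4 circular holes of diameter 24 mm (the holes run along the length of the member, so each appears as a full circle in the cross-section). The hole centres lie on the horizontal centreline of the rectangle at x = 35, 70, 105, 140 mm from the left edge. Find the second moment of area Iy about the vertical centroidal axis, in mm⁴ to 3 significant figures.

Iy ≈ 1.50 × 10⁷ mm⁴

Break the section into simple shapes (no overlaps), measuring from the bottom-left corner of the bounding box.
Plate: 175 × 40, A = 7 000 mm², x = 87.5 mm, Ī = 17 864 583 mm⁴.
Hole 1 (subtracted): ⌀24, A = 452.39 mm², x = 35 mm, Ī = 16 286 mm⁴.
Hole 2 (subtracted): ⌀24, A = 452.39 mm², x = 70 mm, Ī = 16 286 mm⁴.
Hole 3 (subtracted): ⌀24, A = 452.39 mm², x = 105 mm, Ī = 16 286 mm⁴.
Hole 4 (subtracted): ⌀24, A = 452.39 mm², x = 140 mm, Ī = 16 286 mm⁴.
By symmetry the centroid is at mid-width, x̄ = 87.5 mm.
Transfer each piece to the vertical centroidal axis using Ī + A·d² with d = x − 87.5:
  plate: d = 0 mm → contributes +17 864 583 mm⁴
  hole 1: d = -52.5 mm → contributes −1 263 184 mm⁴
  hole 2: d = -17.5 mm → contributes −154 830 mm⁴
  hole 3: d = 17.5 mm → contributes −154 830 mm⁴
  hole 4: d = 52.5 mm → contributes −1 263 184 mm⁴
Total I = 15 028 555 mm⁴.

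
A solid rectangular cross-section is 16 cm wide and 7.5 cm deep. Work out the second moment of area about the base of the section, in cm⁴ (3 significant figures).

I_base ≈ 2250 cm⁴

The section: 16 × 7.5, A = 120 cm², y = 3.75 cm, Ī = 562.5 cm⁴.
Transfer it to the base of the section using Ī + A·d² with d = y − 0:
  the section: d = 3.75 cm → contributes +2 250 cm⁴
Total I = 2 250 cm⁴.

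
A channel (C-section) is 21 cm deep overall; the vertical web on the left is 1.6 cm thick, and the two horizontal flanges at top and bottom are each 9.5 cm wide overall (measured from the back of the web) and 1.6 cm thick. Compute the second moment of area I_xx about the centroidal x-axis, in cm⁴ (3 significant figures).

Decompose the section into non-overlapping parts with the origin at the bottom-left of its bounding rectangle.
Web: 1.6 × 21, A = 33.6 cm², y = 10.5 cm, Ī = 1234.8 cm⁴.
Top flange (beyond web): 7.9 × 1.6, A = 12.64 cm², y = 20.2 cm, Ī = 2.6965 cm⁴.
Bottom flange (beyond web): 7.9 × 1.6, A = 12.64 cm², y = 0.8 cm, Ī = 2.6965 cm⁴.
By symmetry the centroid is at mid-height, ȳ = 10.5 cm.
Transfer each piece to the centroidal x-axis using Ī + A·d² with d = y − 10.5:
  web: d = 0 cm → contributes +1234.8 cm⁴
  top flange (beyond web): d = 9.7 cm → contributes +1 192 cm⁴
  bottom flange (beyond web): d = -9.7 cm → contributes +1 192 cm⁴
Total I = 3618.8 cm⁴.

I_xx ≈ 3620 cm⁴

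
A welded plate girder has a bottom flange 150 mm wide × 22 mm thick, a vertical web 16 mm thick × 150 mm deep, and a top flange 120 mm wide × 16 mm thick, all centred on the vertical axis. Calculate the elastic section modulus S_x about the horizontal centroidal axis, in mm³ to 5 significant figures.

S_x ≈ 3.7525 × 10⁵ mm³

Split into non-overlapping primitives; take the origin at the lower-left of the bounding box.
Bottom plate: 150 × 22, A = 3 300 mm², y = 11 mm, Ī = 133 100 mm⁴.
Web plate: 16 × 150, A = 2 400 mm², y = 97 mm, Ī = 4 500 000 mm⁴.
Top plate: 120 × 16, A = 1 920 mm², y = 180 mm, Ī = 40 960 mm⁴.
Centroid: ȳ = ΣA·y / ΣA = 80.66929 mm.
Transfer each piece to the horizontal centroidal axis using Ī + A·d² with d = y − 80.66929:
  bottom plate: d = -69.66929 mm → contributes +16 150 674 mm⁴
  web plate: d = 16.33071 mm → contributes +5 140 061 mm⁴
  top plate: d = 99.33071 mm → contributes +18 984 812 mm⁴
Total I = 40 275 547 mm⁴.
Extreme fibre distance c = 107.3307 mm; S = I/c = 375247.2 mm³.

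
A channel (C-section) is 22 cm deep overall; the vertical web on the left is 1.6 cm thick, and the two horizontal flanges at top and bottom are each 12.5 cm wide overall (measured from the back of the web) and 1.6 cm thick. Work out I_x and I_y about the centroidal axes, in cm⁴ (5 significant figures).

Decompose the section into non-overlapping parts with the origin at the bottom-left of its bounding rectangle.
Web: 1.6 × 22, A = 35.2 cm², y = 11 cm, Ī = 1419.733 cm⁴.
Top flange (beyond web): 10.9 × 1.6, A = 17.44 cm², y = 21.2 cm, Ī = 3.720533 cm⁴.
Bottom flange (beyond web): 10.9 × 1.6, A = 17.44 cm², y = 0.8 cm, Ī = 3.720533 cm⁴.
By symmetry the centroid is at mid-height, ȳ = 11 cm.
Transfer each piece to the centroidal x-axis using Ī + A·d² with d = y − 11:
  web: d = 0 cm → contributes +1419.733 cm⁴
  top flange (beyond web): d = 10.2 cm → contributes +1818.178 cm⁴
  bottom flange (beyond web): d = -10.2 cm → contributes +1818.178 cm⁴
Total I = 5056.09 cm⁴.
For the y-axis: x̄ = 3.910731 cm.
Repeating about the centroidal y-axis gives I_y = 1037.211 cm⁴.

I_x ≈ 5056.1 cm⁴, I_y ≈ 1037.2 cm⁴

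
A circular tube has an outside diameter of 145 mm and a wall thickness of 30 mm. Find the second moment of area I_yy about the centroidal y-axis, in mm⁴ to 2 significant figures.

Split into non-overlapping primitives; take the origin at the lower-left of the bounding box.
Outer circle: ⌀145, A = 16 513 mm², x = 72.5 mm, Ī = 21 699 109 mm⁴.
Bore (subtracted): ⌀85, A = 5 675 mm², x = 72.5 mm, Ī = 2 562 392 mm⁴.
By symmetry the centroid is at mid-width, x̄ = 72.5 mm.
All pieces are centred on the centroidal y-axis, so I = ΣĪ (holes subtracted) = 19 136 717 mm⁴.

I_yy ≈ 1.9 × 10⁷ mm⁴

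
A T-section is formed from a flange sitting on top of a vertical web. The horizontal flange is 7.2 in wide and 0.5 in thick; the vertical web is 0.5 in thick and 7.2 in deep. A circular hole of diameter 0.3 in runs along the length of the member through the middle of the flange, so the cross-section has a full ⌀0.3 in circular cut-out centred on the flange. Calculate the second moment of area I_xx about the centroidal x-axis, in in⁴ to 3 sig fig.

I_xx ≈ 42.0 in⁴

Split into non-overlapping primitives; take the origin at the lower-left of the bounding box.
Flange: 7.2 × 0.5, A = 3.6 in², y = 7.45 in, Ī = 0.075 in⁴.
Web: 0.5 × 7.2, A = 3.6 in², y = 3.6 in, Ī = 15.552 in⁴.
Hole (subtracted): ⌀0.3, A = 0.070686 in², y = 7.45 in, Ī = 0.00039761 in⁴.
Centroid: ȳ = ΣA·y / ΣA = 5.5059 in.
Transfer each piece to the centroidal x-axis using Ī + A·d² with d = y − 5.5059:
  flange: d = 1.9441 in → contributes +13.681 in⁴
  web: d = -1.9059 in → contributes +28.629 in⁴
  hole: d = 1.9441 in → contributes −0.26755 in⁴
Total I = 42.043 in⁴.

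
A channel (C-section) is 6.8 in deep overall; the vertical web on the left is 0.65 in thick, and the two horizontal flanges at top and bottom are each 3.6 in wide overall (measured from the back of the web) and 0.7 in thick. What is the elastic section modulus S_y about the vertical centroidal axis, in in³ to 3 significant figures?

S_y ≈ 4.19 in³

Decompose the section into non-overlapping parts with the origin at the bottom-left of its bounding rectangle.
Web: 0.65 × 6.8, A = 4.42 in², x = 0.325 in, Ī = 0.15562 in⁴.
Top flange (beyond web): 2.95 × 0.7, A = 2.065 in², x = 2.125 in, Ī = 1.4976 in⁴.
Bottom flange (beyond web): 2.95 × 0.7, A = 2.065 in², x = 2.125 in, Ī = 1.4976 in⁴.
Centroid: x̄ = ΣA·x / ΣA = 1.1945 in.
Transfer each piece to the vertical centroidal axis using Ī + A·d² with d = x − 1.1945:
  web: d = -0.86947 in → contributes +3.4971 in⁴
  top flange (beyond web): d = 0.93053 in → contributes +3.2856 in⁴
  bottom flange (beyond web): d = 0.93053 in → contributes +3.2856 in⁴
Total I = 10.068 in⁴.
Extreme fibre distance c = 2.4055 in; S = I/c = 4.1855 in³.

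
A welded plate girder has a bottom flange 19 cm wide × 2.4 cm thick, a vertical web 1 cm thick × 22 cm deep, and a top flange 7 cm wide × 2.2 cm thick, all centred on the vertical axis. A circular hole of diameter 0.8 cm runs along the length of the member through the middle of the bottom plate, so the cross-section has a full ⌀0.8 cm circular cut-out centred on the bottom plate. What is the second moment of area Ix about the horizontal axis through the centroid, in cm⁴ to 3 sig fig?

Break the section into simple shapes (no overlaps), measuring from the bottom-left corner of the bounding box.
Bottom plate: 19 × 2.4, A = 45.6 cm², y = 1.2 cm, Ī = 21.888 cm⁴.
Web plate: 1 × 22, A = 22 cm², y = 13.4 cm, Ī = 887.33 cm⁴.
Top plate: 7 × 2.2, A = 15.4 cm², y = 25.5 cm, Ī = 6.2113 cm⁴.
Hole (subtracted): ⌀0.8, A = 0.50265 cm², y = 1.2 cm, Ī = 0.020106 cm⁴.
Centroid: ȳ = ΣA·y / ΣA = 8.9896 cm.
Transfer each piece to the horizontal axis through the centroid using Ī + A·d² with d = y − 8.9896:
  bottom plate: d = -7.7896 cm → contributes +2788.8 cm⁴
  web plate: d = 4.4104 cm → contributes +1315.3 cm⁴
  top plate: d = 16.51 cm → contributes +4204.2 cm⁴
  hole: d = -7.7896 cm → contributes −30.52 cm⁴
Total I = 8277.7 cm⁴.

Ix ≈ 8280 cm⁴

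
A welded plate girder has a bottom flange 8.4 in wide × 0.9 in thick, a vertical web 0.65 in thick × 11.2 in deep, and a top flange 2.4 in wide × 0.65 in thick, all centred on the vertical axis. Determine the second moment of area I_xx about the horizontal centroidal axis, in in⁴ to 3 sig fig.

I_xx ≈ 327 in⁴

Split into non-overlapping primitives; take the origin at the lower-left of the bounding box.
Bottom plate: 8.4 × 0.9, A = 7.56 in², y = 0.45 in, Ī = 0.5103 in⁴.
Web plate: 0.65 × 11.2, A = 7.28 in², y = 6.5 in, Ī = 76.1 in⁴.
Top plate: 2.4 × 0.65, A = 1.56 in², y = 12.425 in, Ī = 0.054925 in⁴.
Centroid: ȳ = ΣA·y / ΣA = 4.2747 in.
Transfer each piece to the horizontal centroidal axis using Ī + A·d² with d = y − 4.2747:
  bottom plate: d = -3.8247 in → contributes +111.1 in⁴
  web plate: d = 2.2253 in → contributes +112.15 in⁴
  top plate: d = 8.1503 in → contributes +103.68 in⁴
Total I = 326.93 in⁴.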